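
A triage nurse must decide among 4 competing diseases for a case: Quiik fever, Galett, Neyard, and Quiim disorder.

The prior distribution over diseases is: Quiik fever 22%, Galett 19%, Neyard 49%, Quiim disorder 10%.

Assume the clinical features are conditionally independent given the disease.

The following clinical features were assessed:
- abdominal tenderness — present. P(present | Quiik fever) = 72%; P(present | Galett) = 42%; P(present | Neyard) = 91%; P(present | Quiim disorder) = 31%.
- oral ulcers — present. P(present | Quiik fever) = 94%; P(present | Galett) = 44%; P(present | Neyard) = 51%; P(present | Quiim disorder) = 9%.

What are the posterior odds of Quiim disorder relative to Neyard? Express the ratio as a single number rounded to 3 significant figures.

0.0123

The normalizing constant cancels in an odds ratio, so compute prior × likelihood for the two hypotheses only:
  Quiim disorder: 0.10 × 0.31 × 0.09 = 0.00279
  Neyard: 0.49 × 0.91 × 0.51 = 0.22741
Posterior odds = 0.00279 / 0.22741 ≈ 0.0123.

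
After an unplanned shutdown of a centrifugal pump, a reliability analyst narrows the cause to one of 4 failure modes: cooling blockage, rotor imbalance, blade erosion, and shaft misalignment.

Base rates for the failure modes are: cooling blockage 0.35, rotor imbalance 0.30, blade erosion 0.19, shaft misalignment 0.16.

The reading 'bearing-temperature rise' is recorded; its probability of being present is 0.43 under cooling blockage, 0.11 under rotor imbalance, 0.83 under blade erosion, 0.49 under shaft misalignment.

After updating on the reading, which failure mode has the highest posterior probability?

blade erosion

For each hypothesis, the unnormalized posterior weight is prior × likelihood:
  cooling blockage: 0.35 × 0.43 = 0.1505
  rotor imbalance: 0.30 × 0.11 = 0.033
  blade erosion: 0.19 × 0.83 = 0.1577
  shaft misalignment: 0.16 × 0.49 = 0.0784
The unnormalized weights sum to 0.4196.
P(cooling blockage | evidence) ≈ 0.1505 / 0.4196 ≈ 0.359
P(rotor imbalance | evidence) ≈ 0.033 / 0.4196 ≈ 0.079
P(blade erosion | evidence) ≈ 0.1577 / 0.4196 ≈ 0.376
P(shaft misalignment | evidence) ≈ 0.0784 / 0.4196 ≈ 0.187
The largest is 0.376, so blade erosion is most probable.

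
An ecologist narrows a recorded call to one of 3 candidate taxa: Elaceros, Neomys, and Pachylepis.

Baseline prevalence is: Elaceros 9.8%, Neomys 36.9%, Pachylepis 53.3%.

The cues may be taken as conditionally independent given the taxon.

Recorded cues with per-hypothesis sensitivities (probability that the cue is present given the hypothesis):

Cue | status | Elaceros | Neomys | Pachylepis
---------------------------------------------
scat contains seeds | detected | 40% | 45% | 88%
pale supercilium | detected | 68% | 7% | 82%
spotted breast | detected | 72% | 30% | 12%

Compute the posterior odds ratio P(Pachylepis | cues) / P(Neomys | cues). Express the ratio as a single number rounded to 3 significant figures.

Unnormalized posterior weight (prior times the cue likelihoods) for each of the two hypotheses:
  Pachylepis: 0.533 × 0.88 × 0.82 × 0.12 = 0.046154
  Neomys: 0.369 × 0.45 × 0.07 × 0.30 = 0.0034871
Posterior odds = 0.046154 / 0.0034871 ≈ 13.2.

13.2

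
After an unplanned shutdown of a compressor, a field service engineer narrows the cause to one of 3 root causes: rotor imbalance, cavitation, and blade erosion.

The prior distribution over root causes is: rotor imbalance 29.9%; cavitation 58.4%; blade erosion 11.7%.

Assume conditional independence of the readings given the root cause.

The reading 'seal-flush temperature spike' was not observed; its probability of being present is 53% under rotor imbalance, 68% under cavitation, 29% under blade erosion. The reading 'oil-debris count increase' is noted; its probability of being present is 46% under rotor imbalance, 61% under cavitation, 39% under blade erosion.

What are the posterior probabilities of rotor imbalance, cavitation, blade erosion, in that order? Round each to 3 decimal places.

By Bayes' rule with conditional independence, the unnormalized weight for each hypothesis is prior × ∏ likelihoods (using 1 − P(present | H) for each absent reading):
  rotor imbalance: 0.299 × (1 − 0.53) × 0.46 = 0.064644
  cavitation: 0.584 × (1 − 0.68) × 0.61 = 0.114
  blade erosion: 0.117 × (1 − 0.29) × 0.39 = 0.032397
Marginal likelihood of the evidence = 0.21104.
P(rotor imbalance | evidence) = 0.064644 / 0.21104 ≈ 0.306
P(cavitation | evidence) = 0.114 / 0.21104 ≈ 0.540
P(blade erosion | evidence) = 0.032397 / 0.21104 ≈ 0.154

0.306, 0.540, 0.154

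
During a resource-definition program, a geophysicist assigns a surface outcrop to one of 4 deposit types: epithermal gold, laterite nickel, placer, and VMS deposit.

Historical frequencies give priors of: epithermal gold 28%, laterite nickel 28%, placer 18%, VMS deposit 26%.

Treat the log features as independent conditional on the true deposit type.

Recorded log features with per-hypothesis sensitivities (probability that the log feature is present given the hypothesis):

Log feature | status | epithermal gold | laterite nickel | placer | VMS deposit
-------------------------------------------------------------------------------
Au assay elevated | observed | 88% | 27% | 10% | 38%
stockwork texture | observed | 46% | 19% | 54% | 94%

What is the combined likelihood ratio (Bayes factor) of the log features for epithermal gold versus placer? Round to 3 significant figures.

The Bayes factor is the ratio of the joint likelihoods of the log feature pattern under the two hypotheses.
  epithermal gold: 0.88 × 0.46 = 0.4048
  placer: 0.10 × 0.54 = 0.054
Bayes factor = 0.4048 / 0.054 ≈ 7.50

7.50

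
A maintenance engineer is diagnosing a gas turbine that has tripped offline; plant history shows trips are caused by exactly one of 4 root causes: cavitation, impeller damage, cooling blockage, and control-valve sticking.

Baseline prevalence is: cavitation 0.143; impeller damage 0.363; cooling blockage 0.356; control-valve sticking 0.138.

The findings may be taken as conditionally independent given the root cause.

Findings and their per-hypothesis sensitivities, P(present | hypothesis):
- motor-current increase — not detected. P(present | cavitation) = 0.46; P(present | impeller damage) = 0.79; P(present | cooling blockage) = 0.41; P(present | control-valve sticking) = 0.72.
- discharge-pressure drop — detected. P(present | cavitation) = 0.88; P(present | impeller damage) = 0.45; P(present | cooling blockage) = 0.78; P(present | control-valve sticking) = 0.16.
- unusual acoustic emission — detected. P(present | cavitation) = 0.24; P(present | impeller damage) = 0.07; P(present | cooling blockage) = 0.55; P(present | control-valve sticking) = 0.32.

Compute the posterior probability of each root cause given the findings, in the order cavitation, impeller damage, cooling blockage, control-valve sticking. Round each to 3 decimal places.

0.147, 0.022, 0.813, 0.018

By Bayes' rule with conditional independence, the unnormalized weight for each hypothesis is prior × ∏ likelihoods (using 1 − P(present | H) for each absent finding):
  cavitation: 0.143 × (1 − 0.46) × 0.88 × 0.24 = 0.016309
  impeller damage: 0.363 × (1 − 0.79) × 0.45 × 0.07 = 0.0024012
  cooling blockage: 0.356 × (1 − 0.41) × 0.78 × 0.55 = 0.090107
  control-valve sticking: 0.138 × (1 − 0.72) × 0.16 × 0.32 = 0.0019784
The unnormalized weights sum to 0.1108.
P(cavitation | evidence) = 0.016309 / 0.1108 ≈ 0.147
P(impeller damage | evidence) = 0.0024012 / 0.1108 ≈ 0.022
P(cooling blockage | evidence) = 0.090107 / 0.1108 ≈ 0.813
P(control-valve sticking | evidence) = 0.0019784 / 0.1108 ≈ 0.018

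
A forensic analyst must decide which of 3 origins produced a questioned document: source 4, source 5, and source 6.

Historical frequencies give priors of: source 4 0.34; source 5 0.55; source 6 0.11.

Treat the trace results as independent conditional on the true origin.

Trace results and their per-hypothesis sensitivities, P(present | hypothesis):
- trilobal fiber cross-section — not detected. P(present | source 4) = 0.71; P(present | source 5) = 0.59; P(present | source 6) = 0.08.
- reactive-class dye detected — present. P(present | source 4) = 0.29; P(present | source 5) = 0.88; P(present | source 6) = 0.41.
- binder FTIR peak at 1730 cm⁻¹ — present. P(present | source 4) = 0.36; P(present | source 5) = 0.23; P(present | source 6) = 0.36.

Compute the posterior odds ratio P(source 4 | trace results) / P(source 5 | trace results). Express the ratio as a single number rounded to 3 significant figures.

0.226

Posterior odds equal prior odds times the likelihood ratio; only the two competing hypotheses matter (using 1 − P(present | H) for each absent trace result).
  source 4: 0.34 × (1 − 0.71) × 0.29 × 0.36 = 0.010294
  source 5: 0.55 × (1 − 0.59) × 0.88 × 0.23 = 0.045641
Posterior odds = 0.010294 / 0.045641 ≈ 0.226.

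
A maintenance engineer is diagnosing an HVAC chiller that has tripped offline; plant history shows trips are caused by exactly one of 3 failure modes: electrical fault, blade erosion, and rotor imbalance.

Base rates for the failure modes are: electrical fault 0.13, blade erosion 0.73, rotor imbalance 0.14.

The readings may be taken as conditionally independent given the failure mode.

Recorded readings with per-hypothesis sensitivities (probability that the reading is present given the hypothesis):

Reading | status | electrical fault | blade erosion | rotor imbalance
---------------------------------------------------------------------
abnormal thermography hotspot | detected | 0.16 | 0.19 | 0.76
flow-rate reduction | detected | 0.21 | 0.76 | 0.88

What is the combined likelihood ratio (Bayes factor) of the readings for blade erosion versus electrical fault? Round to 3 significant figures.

4.30

Joint likelihood of the reading pattern under each hypothesis:
  blade erosion: 0.19 × 0.76 = 0.1444
  electrical fault: 0.16 × 0.21 = 0.0336
Bayes factor = 0.1444 / 0.0336 ≈ 4.30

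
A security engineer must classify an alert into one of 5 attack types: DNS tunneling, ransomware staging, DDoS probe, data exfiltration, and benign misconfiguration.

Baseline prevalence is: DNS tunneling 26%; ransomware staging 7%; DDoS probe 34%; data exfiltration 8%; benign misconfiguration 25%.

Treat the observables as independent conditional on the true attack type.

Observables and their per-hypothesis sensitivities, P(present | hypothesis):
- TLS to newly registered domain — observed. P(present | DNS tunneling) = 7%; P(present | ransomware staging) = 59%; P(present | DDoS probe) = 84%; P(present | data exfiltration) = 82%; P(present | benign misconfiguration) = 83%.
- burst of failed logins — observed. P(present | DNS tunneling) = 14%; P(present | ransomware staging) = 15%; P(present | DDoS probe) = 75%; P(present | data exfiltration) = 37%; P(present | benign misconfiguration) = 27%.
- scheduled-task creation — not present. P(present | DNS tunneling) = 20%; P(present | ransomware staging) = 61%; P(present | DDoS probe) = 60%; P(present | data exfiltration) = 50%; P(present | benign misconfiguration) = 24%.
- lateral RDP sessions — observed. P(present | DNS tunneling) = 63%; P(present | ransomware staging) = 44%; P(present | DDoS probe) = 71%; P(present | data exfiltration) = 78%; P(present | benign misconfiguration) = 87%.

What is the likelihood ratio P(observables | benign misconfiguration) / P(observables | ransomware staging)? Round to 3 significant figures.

9.76

The Bayes factor is the ratio of the joint likelihoods of the observable pattern under the two hypotheses (using 1 − P(present | H) for each absent observable).
  benign misconfiguration: 0.83 × 0.27 × (1 − 0.24) × 0.87 = 0.14817
  ransomware staging: 0.59 × 0.15 × (1 − 0.61) × 0.44 = 0.015187
Bayes factor = 0.14817 / 0.015187 ≈ 9.76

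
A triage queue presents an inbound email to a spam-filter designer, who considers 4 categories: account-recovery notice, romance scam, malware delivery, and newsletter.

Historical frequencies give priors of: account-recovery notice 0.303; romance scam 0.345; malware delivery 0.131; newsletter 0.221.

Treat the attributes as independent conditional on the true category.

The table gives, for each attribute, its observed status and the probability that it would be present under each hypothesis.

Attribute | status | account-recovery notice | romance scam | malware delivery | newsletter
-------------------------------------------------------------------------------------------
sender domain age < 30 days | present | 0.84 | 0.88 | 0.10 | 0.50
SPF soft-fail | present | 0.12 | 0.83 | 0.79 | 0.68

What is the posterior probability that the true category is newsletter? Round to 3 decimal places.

0.204

By Bayes' rule with conditional independence, the unnormalized weight for each hypothesis is prior × ∏ likelihoods:
  account-recovery notice: 0.303 × 0.84 × 0.12 = 0.030542
  romance scam: 0.345 × 0.88 × 0.83 = 0.25199
  malware delivery: 0.131 × 0.10 × 0.79 = 0.010349
  newsletter: 0.221 × 0.50 × 0.68 = 0.07514
Normalizing constant Z = 0.030542 + 0.25199 + 0.010349 + 0.07514 = 0.36802.
P(newsletter | evidence) = 0.07514 / 0.36802 ≈ 0.204.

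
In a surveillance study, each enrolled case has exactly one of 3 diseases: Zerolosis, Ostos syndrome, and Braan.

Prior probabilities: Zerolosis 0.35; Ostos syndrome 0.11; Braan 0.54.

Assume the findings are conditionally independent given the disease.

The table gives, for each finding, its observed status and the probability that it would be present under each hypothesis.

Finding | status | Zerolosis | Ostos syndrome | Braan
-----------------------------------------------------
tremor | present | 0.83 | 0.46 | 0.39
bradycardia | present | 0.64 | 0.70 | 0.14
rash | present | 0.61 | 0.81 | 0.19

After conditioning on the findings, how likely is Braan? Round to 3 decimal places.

For each hypothesis, the unnormalized posterior weight is prior × product of the finding likelihoods:
  Zerolosis: 0.35 × 0.83 × 0.64 × 0.61 = 0.11341
  Ostos syndrome: 0.11 × 0.46 × 0.70 × 0.81 = 0.02869
  Braan: 0.54 × 0.39 × 0.14 × 0.19 = 0.005602
The unnormalized weights sum to 0.1477.
P(Braan | evidence) = 0.005602 / 0.1477 ≈ 0.038.

0.038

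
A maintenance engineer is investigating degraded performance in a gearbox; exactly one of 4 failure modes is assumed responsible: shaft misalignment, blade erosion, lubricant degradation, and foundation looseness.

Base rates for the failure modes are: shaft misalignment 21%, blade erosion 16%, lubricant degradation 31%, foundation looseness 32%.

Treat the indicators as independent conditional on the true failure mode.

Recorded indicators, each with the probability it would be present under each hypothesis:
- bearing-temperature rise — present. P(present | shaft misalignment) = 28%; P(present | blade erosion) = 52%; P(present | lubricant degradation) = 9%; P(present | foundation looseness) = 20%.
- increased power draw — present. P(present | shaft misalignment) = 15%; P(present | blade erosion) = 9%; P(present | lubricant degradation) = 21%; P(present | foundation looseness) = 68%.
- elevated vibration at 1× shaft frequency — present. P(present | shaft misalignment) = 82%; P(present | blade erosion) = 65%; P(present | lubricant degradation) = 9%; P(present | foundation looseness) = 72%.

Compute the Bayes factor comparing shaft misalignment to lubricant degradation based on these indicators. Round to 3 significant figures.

20.2

Joint likelihood of the indicator pattern under each hypothesis:
  shaft misalignment: 0.28 × 0.15 × 0.82 = 0.03444
  lubricant degradation: 0.09 × 0.21 × 0.09 = 0.001701
Bayes factor = 0.03444 / 0.001701 ≈ 20.2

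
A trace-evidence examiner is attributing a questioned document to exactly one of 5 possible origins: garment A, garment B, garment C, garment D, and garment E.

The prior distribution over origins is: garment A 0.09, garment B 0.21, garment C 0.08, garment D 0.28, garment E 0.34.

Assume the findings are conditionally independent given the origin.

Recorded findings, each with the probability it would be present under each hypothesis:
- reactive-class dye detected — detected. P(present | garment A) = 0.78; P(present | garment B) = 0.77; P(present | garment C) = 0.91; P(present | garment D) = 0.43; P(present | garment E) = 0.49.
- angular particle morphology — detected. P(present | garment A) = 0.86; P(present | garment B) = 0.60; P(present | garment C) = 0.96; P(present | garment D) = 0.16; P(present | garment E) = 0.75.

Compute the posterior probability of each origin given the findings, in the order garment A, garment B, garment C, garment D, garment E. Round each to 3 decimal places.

0.163, 0.261, 0.188, 0.052, 0.336

By Bayes' rule with conditional independence, the unnormalized weight for each hypothesis is prior × ∏ likelihoods:
  garment A: 0.09 × 0.78 × 0.86 = 0.060372
  garment B: 0.21 × 0.77 × 0.60 = 0.09702
  garment C: 0.08 × 0.91 × 0.96 = 0.069888
  garment D: 0.28 × 0.43 × 0.16 = 0.019264
  garment E: 0.34 × 0.49 × 0.75 = 0.12495
The unnormalized weights sum to 0.37149.
P(garment A | evidence) = 0.060372 / 0.37149 ≈ 0.163
P(garment B | evidence) = 0.09702 / 0.37149 ≈ 0.261
P(garment C | evidence) = 0.069888 / 0.37149 ≈ 0.188
P(garment D | evidence) = 0.019264 / 0.37149 ≈ 0.052
P(garment E | evidence) = 0.12495 / 0.37149 ≈ 0.336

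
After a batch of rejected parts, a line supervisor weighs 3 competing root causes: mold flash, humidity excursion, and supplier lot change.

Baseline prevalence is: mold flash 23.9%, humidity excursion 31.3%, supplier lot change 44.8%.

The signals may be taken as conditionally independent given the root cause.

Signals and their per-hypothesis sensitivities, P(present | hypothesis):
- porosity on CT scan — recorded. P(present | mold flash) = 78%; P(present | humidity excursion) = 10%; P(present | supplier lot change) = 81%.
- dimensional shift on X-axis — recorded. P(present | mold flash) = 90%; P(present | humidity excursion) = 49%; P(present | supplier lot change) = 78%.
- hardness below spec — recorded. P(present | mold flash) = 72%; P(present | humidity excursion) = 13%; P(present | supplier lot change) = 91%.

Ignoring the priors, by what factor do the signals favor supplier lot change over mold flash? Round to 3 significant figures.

Take the product of per-signal likelihoods under each hypothesis, then divide.
  supplier lot change: 0.81 × 0.78 × 0.91 = 0.57494
  mold flash: 0.78 × 0.90 × 0.72 = 0.50544
Bayes factor = 0.57494 / 0.50544 ≈ 1.14

1.14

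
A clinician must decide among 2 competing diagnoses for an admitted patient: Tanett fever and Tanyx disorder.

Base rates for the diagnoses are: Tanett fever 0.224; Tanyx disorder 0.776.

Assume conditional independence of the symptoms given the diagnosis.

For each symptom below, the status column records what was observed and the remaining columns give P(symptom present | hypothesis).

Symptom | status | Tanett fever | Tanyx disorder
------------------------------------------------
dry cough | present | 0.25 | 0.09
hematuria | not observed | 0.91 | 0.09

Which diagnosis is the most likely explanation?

By Bayes' rule with conditional independence, the unnormalized weight for each hypothesis is prior × ∏ likelihoods (using 1 − P(present | H) for each absent symptom):
  Tanett fever: 0.224 × 0.25 × (1 − 0.91) = 0.00504
  Tanyx disorder: 0.776 × 0.09 × (1 − 0.09) = 0.063554
Normalizing constant Z = 0.00504 + 0.063554 = 0.068594.
P(Tanett fever | evidence) ≈ 0.00504 / 0.068594 ≈ 0.073
P(Tanyx disorder | evidence) ≈ 0.063554 / 0.068594 ≈ 0.927
The largest is 0.927, so Tanyx disorder is most probable.

Tanyx disorder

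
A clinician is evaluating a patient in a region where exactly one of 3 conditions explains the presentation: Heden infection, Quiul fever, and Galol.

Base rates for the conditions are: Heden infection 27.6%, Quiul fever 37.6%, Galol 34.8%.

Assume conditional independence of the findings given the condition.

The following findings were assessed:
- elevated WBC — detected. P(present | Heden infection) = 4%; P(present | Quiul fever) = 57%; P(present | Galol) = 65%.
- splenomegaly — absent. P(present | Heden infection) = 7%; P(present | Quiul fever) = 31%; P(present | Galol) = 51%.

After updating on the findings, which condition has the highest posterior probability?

Quiul fever

By Bayes' rule with conditional independence, the unnormalized weight for each hypothesis is prior × ∏ likelihoods (using 1 − P(present | H) for each absent finding):
  Heden infection: 0.276 × 0.04 × (1 − 0.07) = 0.010267
  Quiul fever: 0.376 × 0.57 × (1 − 0.31) = 0.14788
  Galol: 0.348 × 0.65 × (1 − 0.51) = 0.11084
Normalizing constant Z = 0.010267 + 0.14788 + 0.11084 = 0.26899.
P(Heden infection | evidence) ≈ 0.010267 / 0.26899 ≈ 0.038
P(Quiul fever | evidence) ≈ 0.14788 / 0.26899 ≈ 0.550
P(Galol | evidence) ≈ 0.11084 / 0.26899 ≈ 0.412
The largest is 0.550, so Quiul fever is most probable.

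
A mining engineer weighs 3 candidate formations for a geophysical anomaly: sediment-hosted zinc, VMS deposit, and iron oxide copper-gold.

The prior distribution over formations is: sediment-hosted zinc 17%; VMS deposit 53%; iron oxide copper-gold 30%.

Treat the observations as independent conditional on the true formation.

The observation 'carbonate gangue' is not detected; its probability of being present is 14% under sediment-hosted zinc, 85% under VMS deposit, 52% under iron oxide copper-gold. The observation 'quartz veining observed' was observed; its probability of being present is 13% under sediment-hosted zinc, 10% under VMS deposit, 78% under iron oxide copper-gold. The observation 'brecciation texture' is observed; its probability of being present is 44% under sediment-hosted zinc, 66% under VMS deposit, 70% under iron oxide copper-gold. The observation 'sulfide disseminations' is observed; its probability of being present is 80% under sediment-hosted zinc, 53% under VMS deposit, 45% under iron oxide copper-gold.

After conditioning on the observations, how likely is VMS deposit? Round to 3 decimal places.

For each hypothesis, the unnormalized posterior weight is prior × product of the observation likelihoods (using 1 − P(present | H) for each absent observation):
  sediment-hosted zinc: 0.17 × (1 − 0.14) × 0.13 × 0.44 × 0.80 = 0.0066901
  VMS deposit: 0.53 × (1 − 0.85) × 0.10 × 0.66 × 0.53 = 0.0027809
  iron oxide copper-gold: 0.30 × (1 − 0.52) × 0.78 × 0.70 × 0.45 = 0.035381
The unnormalized weights sum to 0.044852.
P(VMS deposit | evidence) = 0.0027809 / 0.044852 ≈ 0.062.

0.062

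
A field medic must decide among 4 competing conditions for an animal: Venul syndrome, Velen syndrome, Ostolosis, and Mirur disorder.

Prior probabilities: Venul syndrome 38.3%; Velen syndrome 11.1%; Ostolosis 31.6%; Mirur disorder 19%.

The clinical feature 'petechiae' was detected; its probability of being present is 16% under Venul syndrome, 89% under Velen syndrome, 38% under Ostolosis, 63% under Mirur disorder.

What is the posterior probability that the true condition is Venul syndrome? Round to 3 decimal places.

By Bayes' rule, the unnormalized weight for each hypothesis is prior × likelihood:
  Venul syndrome: 0.383 × 0.16 = 0.06128
  Velen syndrome: 0.111 × 0.89 = 0.09879
  Ostolosis: 0.316 × 0.38 = 0.12008
  Mirur disorder: 0.190 × 0.63 = 0.1197
The unnormalized weights sum to 0.39985.
P(Venul syndrome | evidence) = 0.06128 / 0.39985 ≈ 0.153.

0.153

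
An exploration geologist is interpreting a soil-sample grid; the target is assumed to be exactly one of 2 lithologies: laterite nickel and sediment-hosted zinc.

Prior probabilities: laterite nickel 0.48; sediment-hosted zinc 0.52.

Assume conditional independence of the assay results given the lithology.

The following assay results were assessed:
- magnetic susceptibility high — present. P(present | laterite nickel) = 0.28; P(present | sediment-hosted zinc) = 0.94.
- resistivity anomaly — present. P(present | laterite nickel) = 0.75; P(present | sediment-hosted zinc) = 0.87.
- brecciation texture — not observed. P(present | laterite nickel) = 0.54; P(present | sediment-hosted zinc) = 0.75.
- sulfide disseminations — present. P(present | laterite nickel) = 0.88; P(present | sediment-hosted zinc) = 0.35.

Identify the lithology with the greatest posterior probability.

By Bayes' rule with conditional independence, the unnormalized weight for each hypothesis is prior × ∏ likelihoods (using 1 − P(present | H) for each absent assay result):
  laterite nickel: 0.48 × 0.28 × 0.75 × (1 − 0.54) × 0.88 = 0.040804
  sediment-hosted zinc: 0.52 × 0.94 × 0.87 × (1 − 0.75) × 0.35 = 0.03721
The unnormalized weights sum to 0.078014.
P(laterite nickel | evidence) ≈ 0.040804 / 0.078014 ≈ 0.523
P(sediment-hosted zinc | evidence) ≈ 0.03721 / 0.078014 ≈ 0.477
The largest is 0.523, so laterite nickel is most probable.

laterite nickel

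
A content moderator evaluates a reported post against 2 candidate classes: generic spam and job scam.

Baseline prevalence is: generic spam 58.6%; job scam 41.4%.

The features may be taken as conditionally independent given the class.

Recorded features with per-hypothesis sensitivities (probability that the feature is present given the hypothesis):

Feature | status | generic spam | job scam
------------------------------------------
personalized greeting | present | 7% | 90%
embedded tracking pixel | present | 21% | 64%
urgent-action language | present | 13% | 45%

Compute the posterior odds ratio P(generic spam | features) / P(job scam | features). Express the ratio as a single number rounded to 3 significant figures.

0.0104

Posterior odds equal prior odds times the likelihood ratio; only the two competing hypotheses matter.
  generic spam: 0.586 × 0.07 × 0.21 × 0.13 = 0.0011198
  job scam: 0.414 × 0.90 × 0.64 × 0.45 = 0.10731
Posterior odds = 0.0011198 / 0.10731 ≈ 0.0104.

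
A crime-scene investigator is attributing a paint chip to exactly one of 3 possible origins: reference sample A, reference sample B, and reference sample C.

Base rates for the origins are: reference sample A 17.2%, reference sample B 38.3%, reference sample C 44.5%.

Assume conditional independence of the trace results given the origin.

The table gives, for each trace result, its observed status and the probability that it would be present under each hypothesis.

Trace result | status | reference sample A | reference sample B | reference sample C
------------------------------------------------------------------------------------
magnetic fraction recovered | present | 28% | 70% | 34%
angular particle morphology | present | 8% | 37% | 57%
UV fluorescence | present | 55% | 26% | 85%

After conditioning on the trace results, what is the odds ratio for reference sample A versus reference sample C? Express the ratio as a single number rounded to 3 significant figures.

The normalizing constant cancels in an odds ratio, so compute prior × likelihood for the two hypotheses only:
  reference sample A: 0.172 × 0.28 × 0.08 × 0.55 = 0.002119
  reference sample C: 0.445 × 0.34 × 0.57 × 0.85 = 0.073305
Posterior odds = 0.002119 / 0.073305 ≈ 0.0289.

0.0289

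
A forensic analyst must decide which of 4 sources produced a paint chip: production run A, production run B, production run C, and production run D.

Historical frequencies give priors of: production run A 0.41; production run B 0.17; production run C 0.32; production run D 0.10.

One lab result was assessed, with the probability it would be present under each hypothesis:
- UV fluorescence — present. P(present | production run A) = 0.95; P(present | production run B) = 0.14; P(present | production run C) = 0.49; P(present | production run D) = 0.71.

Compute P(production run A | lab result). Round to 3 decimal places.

0.608

Multiply each prior by the likelihood of the lab result:
  production run A: 0.41 × 0.95 = 0.3895
  production run B: 0.17 × 0.14 = 0.0238
  production run C: 0.32 × 0.49 = 0.1568
  production run D: 0.10 × 0.71 = 0.071
Normalizing constant Z = 0.3895 + 0.0238 + 0.1568 + 0.071 = 0.6411.
P(production run A | evidence) = 0.3895 / 0.6411 ≈ 0.608.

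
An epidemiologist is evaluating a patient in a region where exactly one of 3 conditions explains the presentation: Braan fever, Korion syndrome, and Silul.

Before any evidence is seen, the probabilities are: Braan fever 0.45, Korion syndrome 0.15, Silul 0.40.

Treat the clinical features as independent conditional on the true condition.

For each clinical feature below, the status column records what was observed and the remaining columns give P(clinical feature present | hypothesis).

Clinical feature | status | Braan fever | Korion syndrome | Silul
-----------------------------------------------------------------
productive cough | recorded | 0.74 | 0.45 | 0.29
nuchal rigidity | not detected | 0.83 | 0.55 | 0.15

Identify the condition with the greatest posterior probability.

Silul

By Bayes' rule with conditional independence, the unnormalized weight for each hypothesis is prior × ∏ likelihoods (using 1 − P(present | H) for each absent clinical feature):
  Braan fever: 0.45 × 0.74 × (1 − 0.83) = 0.05661
  Korion syndrome: 0.15 × 0.45 × (1 − 0.55) = 0.030375
  Silul: 0.40 × 0.29 × (1 − 0.15) = 0.0986
Marginal likelihood of the evidence = 0.18558.
P(Braan fever | evidence) ≈ 0.05661 / 0.18558 ≈ 0.305
P(Korion syndrome | evidence) ≈ 0.030375 / 0.18558 ≈ 0.164
P(Silul | evidence) ≈ 0.0986 / 0.18558 ≈ 0.531
The largest is 0.531, so Silul is most probable.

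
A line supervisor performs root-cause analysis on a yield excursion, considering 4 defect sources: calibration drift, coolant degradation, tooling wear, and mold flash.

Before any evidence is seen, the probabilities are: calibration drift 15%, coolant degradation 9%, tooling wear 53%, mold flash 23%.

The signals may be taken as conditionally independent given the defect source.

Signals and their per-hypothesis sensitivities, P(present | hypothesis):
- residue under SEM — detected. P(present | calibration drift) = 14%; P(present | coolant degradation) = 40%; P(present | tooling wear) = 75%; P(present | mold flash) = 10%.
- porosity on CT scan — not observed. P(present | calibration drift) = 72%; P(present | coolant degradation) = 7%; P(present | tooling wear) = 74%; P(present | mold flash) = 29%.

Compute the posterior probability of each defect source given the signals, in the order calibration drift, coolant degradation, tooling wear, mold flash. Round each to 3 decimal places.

0.037, 0.211, 0.650, 0.103

Multiply each prior by the joint likelihood of the signal pattern (using 1 − P(present | H) for each absent signal):
  calibration drift: 0.15 × 0.14 × (1 − 0.72) = 0.00588
  coolant degradation: 0.09 × 0.40 × (1 − 0.07) = 0.03348
  tooling wear: 0.53 × 0.75 × (1 − 0.74) = 0.10335
  mold flash: 0.23 × 0.10 × (1 − 0.29) = 0.01633
The unnormalized weights sum to 0.15904.
P(calibration drift | evidence) = 0.00588 / 0.15904 ≈ 0.037
P(coolant degradation | evidence) = 0.03348 / 0.15904 ≈ 0.211
P(tooling wear | evidence) = 0.10335 / 0.15904 ≈ 0.650
P(mold flash | evidence) = 0.01633 / 0.15904 ≈ 0.103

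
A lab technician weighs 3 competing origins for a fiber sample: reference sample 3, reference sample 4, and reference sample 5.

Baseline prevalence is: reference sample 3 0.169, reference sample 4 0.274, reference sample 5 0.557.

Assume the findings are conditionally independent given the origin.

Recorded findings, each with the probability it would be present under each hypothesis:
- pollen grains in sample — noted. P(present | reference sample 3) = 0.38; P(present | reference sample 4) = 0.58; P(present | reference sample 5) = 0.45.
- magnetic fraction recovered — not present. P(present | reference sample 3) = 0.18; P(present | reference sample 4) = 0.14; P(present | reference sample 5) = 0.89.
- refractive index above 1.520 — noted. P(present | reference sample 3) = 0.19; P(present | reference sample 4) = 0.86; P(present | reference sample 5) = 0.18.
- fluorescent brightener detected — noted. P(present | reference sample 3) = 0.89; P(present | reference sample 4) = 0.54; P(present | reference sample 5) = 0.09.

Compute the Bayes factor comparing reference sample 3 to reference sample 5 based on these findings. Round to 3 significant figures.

Joint likelihood of the evidence pattern under each hypothesis (using 1 − P(present | H) for each absent finding):
  reference sample 3: 0.38 × (1 − 0.18) × 0.19 × 0.89 = 0.052692
  reference sample 5: 0.45 × (1 − 0.89) × 0.18 × 0.09 = 0.0008019
Bayes factor = 0.052692 / 0.0008019 ≈ 65.7

65.7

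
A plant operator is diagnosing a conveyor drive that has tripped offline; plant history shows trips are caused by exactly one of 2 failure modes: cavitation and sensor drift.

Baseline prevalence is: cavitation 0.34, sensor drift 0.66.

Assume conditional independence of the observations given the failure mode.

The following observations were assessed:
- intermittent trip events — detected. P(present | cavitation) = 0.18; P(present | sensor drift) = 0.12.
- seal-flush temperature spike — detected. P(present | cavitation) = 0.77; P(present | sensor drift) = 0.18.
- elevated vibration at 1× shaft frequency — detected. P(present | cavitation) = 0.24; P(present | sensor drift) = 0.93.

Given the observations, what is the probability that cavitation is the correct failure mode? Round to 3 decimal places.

By Bayes' rule with conditional independence, the unnormalized weight for each hypothesis is prior × ∏ likelihoods:
  cavitation: 0.34 × 0.18 × 0.77 × 0.24 = 0.01131
  sensor drift: 0.66 × 0.12 × 0.18 × 0.93 = 0.013258
Normalizing constant Z = 0.01131 + 0.013258 = 0.024568.
P(cavitation | evidence) = 0.01131 / 0.024568 ≈ 0.460.

0.460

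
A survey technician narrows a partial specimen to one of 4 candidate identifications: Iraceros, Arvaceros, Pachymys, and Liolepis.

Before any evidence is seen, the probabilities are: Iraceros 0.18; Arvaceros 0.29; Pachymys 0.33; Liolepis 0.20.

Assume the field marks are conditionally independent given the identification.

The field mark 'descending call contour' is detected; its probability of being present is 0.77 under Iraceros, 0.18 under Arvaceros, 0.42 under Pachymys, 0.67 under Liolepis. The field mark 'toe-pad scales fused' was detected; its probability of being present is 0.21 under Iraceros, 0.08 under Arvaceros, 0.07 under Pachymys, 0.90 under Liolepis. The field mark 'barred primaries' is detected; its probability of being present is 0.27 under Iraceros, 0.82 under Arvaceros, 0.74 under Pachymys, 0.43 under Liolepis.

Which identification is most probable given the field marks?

Liolepis

Multiply each prior by the joint likelihood of the field mark pattern:
  Iraceros: 0.18 × 0.77 × 0.21 × 0.27 = 0.0078586
  Arvaceros: 0.29 × 0.18 × 0.08 × 0.82 = 0.0034243
  Pachymys: 0.33 × 0.42 × 0.07 × 0.74 = 0.0071795
  Liolepis: 0.20 × 0.67 × 0.90 × 0.43 = 0.051858
The unnormalized weights sum to 0.07032.
P(Iraceros | evidence) ≈ 0.0078586 / 0.07032 ≈ 0.112
P(Arvaceros | evidence) ≈ 0.0034243 / 0.07032 ≈ 0.049
P(Pachymys | evidence) ≈ 0.0071795 / 0.07032 ≈ 0.102
P(Liolepis | evidence) ≈ 0.051858 / 0.07032 ≈ 0.737
The largest is 0.737, so Liolepis is most probable.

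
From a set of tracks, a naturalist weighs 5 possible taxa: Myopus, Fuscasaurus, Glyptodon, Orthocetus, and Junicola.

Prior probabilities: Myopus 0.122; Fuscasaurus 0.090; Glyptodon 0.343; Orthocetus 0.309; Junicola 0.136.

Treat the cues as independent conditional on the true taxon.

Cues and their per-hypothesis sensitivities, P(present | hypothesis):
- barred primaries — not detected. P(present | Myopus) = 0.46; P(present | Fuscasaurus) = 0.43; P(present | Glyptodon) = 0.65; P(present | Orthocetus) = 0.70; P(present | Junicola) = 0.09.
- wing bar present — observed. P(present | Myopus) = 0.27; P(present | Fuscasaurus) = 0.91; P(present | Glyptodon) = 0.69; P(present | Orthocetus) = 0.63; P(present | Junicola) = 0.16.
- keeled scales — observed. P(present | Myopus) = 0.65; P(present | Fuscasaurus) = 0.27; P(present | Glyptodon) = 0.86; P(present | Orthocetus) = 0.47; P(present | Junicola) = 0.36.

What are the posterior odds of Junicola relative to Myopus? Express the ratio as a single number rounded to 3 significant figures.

Posterior odds equal prior odds times the likelihood ratio; only the two competing hypotheses matter (using 1 − P(present | H) for each absent cue).
  Junicola: 0.136 × (1 − 0.09) × 0.16 × 0.36 = 0.0071286
  Myopus: 0.122 × (1 − 0.46) × 0.27 × 0.65 = 0.011562
Posterior odds = 0.0071286 / 0.011562 ≈ 0.617.

0.617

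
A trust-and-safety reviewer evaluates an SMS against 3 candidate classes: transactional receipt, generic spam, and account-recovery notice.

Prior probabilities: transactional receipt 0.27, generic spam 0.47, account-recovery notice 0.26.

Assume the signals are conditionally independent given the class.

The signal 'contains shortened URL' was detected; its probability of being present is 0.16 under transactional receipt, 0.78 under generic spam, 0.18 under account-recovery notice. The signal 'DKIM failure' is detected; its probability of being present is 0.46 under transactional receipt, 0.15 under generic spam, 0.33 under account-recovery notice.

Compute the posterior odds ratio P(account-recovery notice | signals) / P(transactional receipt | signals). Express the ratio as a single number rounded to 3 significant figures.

Posterior odds equal prior odds times the likelihood ratio; only the two competing hypotheses matter.
  account-recovery notice: 0.26 × 0.18 × 0.33 = 0.015444
  transactional receipt: 0.27 × 0.16 × 0.46 = 0.019872
Posterior odds = 0.015444 / 0.019872 ≈ 0.777.

0.777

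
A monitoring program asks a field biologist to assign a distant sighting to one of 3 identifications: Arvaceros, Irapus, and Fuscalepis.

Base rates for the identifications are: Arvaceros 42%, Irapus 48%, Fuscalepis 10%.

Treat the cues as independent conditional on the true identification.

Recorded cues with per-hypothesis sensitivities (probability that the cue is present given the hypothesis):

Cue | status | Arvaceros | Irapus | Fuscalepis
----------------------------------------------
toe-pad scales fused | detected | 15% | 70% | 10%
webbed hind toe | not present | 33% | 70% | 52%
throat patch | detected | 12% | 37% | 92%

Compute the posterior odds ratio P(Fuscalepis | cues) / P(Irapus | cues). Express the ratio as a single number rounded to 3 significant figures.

0.118

Posterior odds equal prior odds times the likelihood ratio; only the two competing hypotheses matter (using 1 − P(present | H) for each absent cue).
  Fuscalepis: 0.10 × 0.10 × (1 − 0.52) × 0.92 = 0.004416
  Irapus: 0.48 × 0.70 × (1 − 0.70) × 0.37 = 0.037296
Odds(Fuscalepis : Irapus) = 0.004416 / 0.037296 ≈ 0.118.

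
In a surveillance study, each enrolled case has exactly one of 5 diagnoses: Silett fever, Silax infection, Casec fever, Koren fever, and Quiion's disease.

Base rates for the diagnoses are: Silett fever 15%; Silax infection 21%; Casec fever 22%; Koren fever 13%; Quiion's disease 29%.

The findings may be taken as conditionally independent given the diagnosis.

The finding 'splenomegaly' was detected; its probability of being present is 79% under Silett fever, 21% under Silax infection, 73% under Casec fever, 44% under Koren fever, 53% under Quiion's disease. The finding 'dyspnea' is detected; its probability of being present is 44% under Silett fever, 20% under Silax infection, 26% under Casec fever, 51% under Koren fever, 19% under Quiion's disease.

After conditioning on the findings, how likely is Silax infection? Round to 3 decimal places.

By Bayes' rule with conditional independence, the unnormalized weight for each hypothesis is prior × ∏ likelihoods:
  Silett fever: 0.15 × 0.79 × 0.44 = 0.05214
  Silax infection: 0.21 × 0.21 × 0.20 = 0.00882
  Casec fever: 0.22 × 0.73 × 0.26 = 0.041756
  Koren fever: 0.13 × 0.44 × 0.51 = 0.029172
  Quiion's disease: 0.29 × 0.53 × 0.19 = 0.029203
The unnormalized weights sum to 0.16109.
P(Silax infection | evidence) = 0.00882 / 0.16109 ≈ 0.055.

0.055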